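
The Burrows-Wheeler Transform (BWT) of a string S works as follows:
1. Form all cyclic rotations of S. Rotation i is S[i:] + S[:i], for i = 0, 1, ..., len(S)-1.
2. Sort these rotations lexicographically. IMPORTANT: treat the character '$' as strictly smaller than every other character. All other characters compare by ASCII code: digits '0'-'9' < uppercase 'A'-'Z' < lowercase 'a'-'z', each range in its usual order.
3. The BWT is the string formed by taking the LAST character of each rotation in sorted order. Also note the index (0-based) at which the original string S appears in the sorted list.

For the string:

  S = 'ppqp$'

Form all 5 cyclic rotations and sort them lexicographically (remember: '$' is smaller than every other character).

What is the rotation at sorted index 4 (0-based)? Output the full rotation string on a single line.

Answer: qp$pp

Derivation:
All 5 rotations (rotation i = S[i:]+S[:i]):
  rot[0] = ppqp$
  rot[1] = pqp$p
  rot[2] = qp$pp
  rot[3] = p$ppq
  rot[4] = $ppqp
Sorted (with $ < everything):
  sorted[0] = $ppqp
  sorted[1] = p$ppq
  sorted[2] = ppqp$
  sorted[3] = pqp$p
  sorted[4] = qp$pp
sorted[4] = qp$pp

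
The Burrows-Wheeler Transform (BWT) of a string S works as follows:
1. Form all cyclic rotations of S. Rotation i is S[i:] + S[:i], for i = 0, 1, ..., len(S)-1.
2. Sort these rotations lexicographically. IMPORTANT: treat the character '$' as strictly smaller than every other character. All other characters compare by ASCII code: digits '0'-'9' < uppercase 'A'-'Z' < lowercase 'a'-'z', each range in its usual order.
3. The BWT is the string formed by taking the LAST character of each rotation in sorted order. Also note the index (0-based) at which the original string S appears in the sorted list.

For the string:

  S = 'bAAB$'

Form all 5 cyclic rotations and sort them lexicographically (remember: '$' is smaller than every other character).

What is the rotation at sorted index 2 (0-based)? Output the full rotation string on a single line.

Answer: AB$bA

Derivation:
All 5 rotations (rotation i = S[i:]+S[:i]):
  rot[0] = bAAB$
  rot[1] = AAB$b
  rot[2] = AB$bA
  rot[3] = B$bAA
  rot[4] = $bAAB
Sorted (with $ < everything):
  sorted[0] = $bAAB
  sorted[1] = AAB$b
  sorted[2] = AB$bA
  sorted[3] = B$bAA
  sorted[4] = bAAB$
sorted[2] = AB$bA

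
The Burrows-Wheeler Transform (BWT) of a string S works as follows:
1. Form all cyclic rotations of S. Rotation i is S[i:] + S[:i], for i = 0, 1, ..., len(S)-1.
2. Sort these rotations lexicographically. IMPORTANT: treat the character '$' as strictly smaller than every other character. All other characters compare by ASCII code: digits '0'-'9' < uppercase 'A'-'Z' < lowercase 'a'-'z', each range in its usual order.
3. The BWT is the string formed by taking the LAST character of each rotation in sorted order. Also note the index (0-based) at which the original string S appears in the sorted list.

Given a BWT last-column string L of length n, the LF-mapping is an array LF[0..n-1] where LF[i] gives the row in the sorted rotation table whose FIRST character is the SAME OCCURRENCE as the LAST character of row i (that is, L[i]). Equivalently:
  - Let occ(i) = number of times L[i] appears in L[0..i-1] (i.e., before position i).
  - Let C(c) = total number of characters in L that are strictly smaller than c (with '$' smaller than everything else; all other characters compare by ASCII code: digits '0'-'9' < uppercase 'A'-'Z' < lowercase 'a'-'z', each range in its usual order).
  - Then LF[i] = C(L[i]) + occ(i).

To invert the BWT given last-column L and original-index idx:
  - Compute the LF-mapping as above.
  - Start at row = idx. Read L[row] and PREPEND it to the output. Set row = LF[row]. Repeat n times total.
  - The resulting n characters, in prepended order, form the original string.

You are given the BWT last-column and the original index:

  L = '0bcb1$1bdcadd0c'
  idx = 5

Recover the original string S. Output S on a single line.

LF mapping: 1 6 9 7 3 0 4 8 12 10 5 13 14 2 11
Walk LF starting at row 5, prepending L[row]:
  step 1: row=5, L[5]='$', prepend. Next row=LF[5]=0
  step 2: row=0, L[0]='0', prepend. Next row=LF[0]=1
  step 3: row=1, L[1]='b', prepend. Next row=LF[1]=6
  step 4: row=6, L[6]='1', prepend. Next row=LF[6]=4
  step 5: row=4, L[4]='1', prepend. Next row=LF[4]=3
  step 6: row=3, L[3]='b', prepend. Next row=LF[3]=7
  step 7: row=7, L[7]='b', prepend. Next row=LF[7]=8
  step 8: row=8, L[8]='d', prepend. Next row=LF[8]=12
  step 9: row=12, L[12]='d', prepend. Next row=LF[12]=14
  step 10: row=14, L[14]='c', prepend. Next row=LF[14]=11
  step 11: row=11, L[11]='d', prepend. Next row=LF[11]=13
  step 12: row=13, L[13]='0', prepend. Next row=LF[13]=2
  step 13: row=2, L[2]='c', prepend. Next row=LF[2]=9
  step 14: row=9, L[9]='c', prepend. Next row=LF[9]=10
  step 15: row=10, L[10]='a', prepend. Next row=LF[10]=5
Reversed output: acc0dcddbb11b0$

Answer: acc0dcddbb11b0$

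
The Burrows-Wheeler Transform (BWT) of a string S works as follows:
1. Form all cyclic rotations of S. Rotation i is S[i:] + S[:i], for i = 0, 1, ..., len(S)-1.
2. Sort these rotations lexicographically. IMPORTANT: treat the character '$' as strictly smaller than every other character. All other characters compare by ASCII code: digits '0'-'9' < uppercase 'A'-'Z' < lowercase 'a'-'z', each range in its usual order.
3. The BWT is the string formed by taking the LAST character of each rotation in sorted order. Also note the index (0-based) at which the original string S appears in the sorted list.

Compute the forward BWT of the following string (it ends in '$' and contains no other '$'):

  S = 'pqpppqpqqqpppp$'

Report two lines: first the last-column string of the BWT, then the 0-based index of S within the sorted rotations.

All 15 rotations (rotation i = S[i:]+S[:i]):
  rot[0] = pqpppqpqqqpppp$
  rot[1] = qpppqpqqqpppp$p
  rot[2] = pppqpqqqpppp$pq
  rot[3] = ppqpqqqpppp$pqp
  rot[4] = pqpqqqpppp$pqpp
  rot[5] = qpqqqpppp$pqppp
  rot[6] = pqqqpppp$pqpppq
  rot[7] = qqqpppp$pqpppqp
  rot[8] = qqpppp$pqpppqpq
  rot[9] = qpppp$pqpppqpqq
  rot[10] = pppp$pqpppqpqqq
  rot[11] = ppp$pqpppqpqqqp
  rot[12] = pp$pqpppqpqqqpp
  rot[13] = p$pqpppqpqqqppp
  rot[14] = $pqpppqpqqqpppp
Sorted (with $ < everything):
  sorted[0] = $pqpppqpqqqpppp  (last char: 'p')
  sorted[1] = p$pqpppqpqqqppp  (last char: 'p')
  sorted[2] = pp$pqpppqpqqqpp  (last char: 'p')
  sorted[3] = ppp$pqpppqpqqqp  (last char: 'p')
  sorted[4] = pppp$pqpppqpqqq  (last char: 'q')
  sorted[5] = pppqpqqqpppp$pq  (last char: 'q')
  sorted[6] = ppqpqqqpppp$pqp  (last char: 'p')
  sorted[7] = pqpppqpqqqpppp$  (last char: '$')
  sorted[8] = pqpqqqpppp$pqpp  (last char: 'p')
  sorted[9] = pqqqpppp$pqpppq  (last char: 'q')
  sorted[10] = qpppp$pqpppqpqq  (last char: 'q')
  sorted[11] = qpppqpqqqpppp$p  (last char: 'p')
  sorted[12] = qpqqqpppp$pqppp  (last char: 'p')
  sorted[13] = qqpppp$pqpppqpq  (last char: 'q')
  sorted[14] = qqqpppp$pqpppqp  (last char: 'p')
Last column: ppppqqp$pqqppqp
Original string S is at sorted index 7

Answer: ppppqqp$pqqppqp
7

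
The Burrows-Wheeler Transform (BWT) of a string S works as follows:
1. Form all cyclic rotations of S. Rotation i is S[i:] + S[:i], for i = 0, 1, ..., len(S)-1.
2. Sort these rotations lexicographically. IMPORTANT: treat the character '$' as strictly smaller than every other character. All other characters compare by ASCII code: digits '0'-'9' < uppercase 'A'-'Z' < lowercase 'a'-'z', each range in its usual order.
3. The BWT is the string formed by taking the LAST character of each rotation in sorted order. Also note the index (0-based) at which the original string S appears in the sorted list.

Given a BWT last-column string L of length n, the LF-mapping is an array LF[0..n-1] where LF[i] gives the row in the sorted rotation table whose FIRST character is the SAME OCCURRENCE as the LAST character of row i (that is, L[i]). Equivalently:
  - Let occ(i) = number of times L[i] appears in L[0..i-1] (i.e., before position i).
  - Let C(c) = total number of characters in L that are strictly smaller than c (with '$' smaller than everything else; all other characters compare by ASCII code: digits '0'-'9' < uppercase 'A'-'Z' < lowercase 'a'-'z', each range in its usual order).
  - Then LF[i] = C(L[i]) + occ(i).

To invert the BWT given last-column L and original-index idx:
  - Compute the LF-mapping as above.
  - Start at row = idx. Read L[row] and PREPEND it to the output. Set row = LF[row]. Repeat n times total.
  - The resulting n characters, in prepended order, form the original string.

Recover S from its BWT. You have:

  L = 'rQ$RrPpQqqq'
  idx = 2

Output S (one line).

Answer: QPpqqrRQqr$

Derivation:
LF mapping: 9 2 0 4 10 1 5 3 6 7 8
Walk LF starting at row 2, prepending L[row]:
  step 1: row=2, L[2]='$', prepend. Next row=LF[2]=0
  step 2: row=0, L[0]='r', prepend. Next row=LF[0]=9
  step 3: row=9, L[9]='q', prepend. Next row=LF[9]=7
  step 4: row=7, L[7]='Q', prepend. Next row=LF[7]=3
  step 5: row=3, L[3]='R', prepend. Next row=LF[3]=4
  step 6: row=4, L[4]='r', prepend. Next row=LF[4]=10
  step 7: row=10, L[10]='q', prepend. Next row=LF[10]=8
  step 8: row=8, L[8]='q', prepend. Next row=LF[8]=6
  step 9: row=6, L[6]='p', prepend. Next row=LF[6]=5
  step 10: row=5, L[5]='P', prepend. Next row=LF[5]=1
  step 11: row=1, L[1]='Q', prepend. Next row=LF[1]=2
Reversed output: QPpqqrRQqr$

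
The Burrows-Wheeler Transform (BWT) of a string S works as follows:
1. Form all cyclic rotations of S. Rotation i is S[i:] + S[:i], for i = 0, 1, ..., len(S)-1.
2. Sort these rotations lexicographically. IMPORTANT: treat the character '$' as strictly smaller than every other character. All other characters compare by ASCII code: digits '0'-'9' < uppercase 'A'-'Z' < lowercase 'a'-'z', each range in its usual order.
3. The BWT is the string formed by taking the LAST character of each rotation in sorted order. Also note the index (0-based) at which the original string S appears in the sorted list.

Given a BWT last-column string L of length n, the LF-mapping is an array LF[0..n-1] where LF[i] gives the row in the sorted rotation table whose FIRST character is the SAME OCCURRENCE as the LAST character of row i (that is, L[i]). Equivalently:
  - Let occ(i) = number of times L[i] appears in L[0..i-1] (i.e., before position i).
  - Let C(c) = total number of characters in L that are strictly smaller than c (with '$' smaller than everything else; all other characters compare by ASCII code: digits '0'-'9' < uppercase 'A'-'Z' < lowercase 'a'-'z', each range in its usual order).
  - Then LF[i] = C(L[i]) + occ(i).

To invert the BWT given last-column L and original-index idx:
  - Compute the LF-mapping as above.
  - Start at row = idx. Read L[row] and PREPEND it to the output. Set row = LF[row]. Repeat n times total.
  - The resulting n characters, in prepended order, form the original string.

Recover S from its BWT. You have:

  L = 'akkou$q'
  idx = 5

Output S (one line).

Answer: quokka$

Derivation:
LF mapping: 1 2 3 4 6 0 5
Walk LF starting at row 5, prepending L[row]:
  step 1: row=5, L[5]='$', prepend. Next row=LF[5]=0
  step 2: row=0, L[0]='a', prepend. Next row=LF[0]=1
  step 3: row=1, L[1]='k', prepend. Next row=LF[1]=2
  step 4: row=2, L[2]='k', prepend. Next row=LF[2]=3
  step 5: row=3, L[3]='o', prepend. Next row=LF[3]=4
  step 6: row=4, L[4]='u', prepend. Next row=LF[4]=6
  step 7: row=6, L[6]='q', prepend. Next row=LF[6]=5
Reversed output: quokka$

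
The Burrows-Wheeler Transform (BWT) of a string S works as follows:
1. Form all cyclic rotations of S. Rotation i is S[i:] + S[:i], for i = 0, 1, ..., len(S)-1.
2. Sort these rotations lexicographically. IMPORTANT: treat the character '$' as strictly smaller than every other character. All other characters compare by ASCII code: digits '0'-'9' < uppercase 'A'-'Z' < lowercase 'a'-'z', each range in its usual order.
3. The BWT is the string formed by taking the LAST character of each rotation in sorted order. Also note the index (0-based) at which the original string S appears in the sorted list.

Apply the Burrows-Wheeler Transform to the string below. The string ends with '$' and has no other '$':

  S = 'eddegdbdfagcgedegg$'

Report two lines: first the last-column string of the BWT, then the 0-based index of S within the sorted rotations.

All 19 rotations (rotation i = S[i:]+S[:i]):
  rot[0] = eddegdbdfagcgedegg$
  rot[1] = ddegdbdfagcgedegg$e
  rot[2] = degdbdfagcgedegg$ed
  rot[3] = egdbdfagcgedegg$edd
  rot[4] = gdbdfagcgedegg$edde
  rot[5] = dbdfagcgedegg$eddeg
  rot[6] = bdfagcgedegg$eddegd
  rot[7] = dfagcgedegg$eddegdb
  rot[8] = fagcgedegg$eddegdbd
  rot[9] = agcgedegg$eddegdbdf
  rot[10] = gcgedegg$eddegdbdfa
  rot[11] = cgedegg$eddegdbdfag
  rot[12] = gedegg$eddegdbdfagc
  rot[13] = edegg$eddegdbdfagcg
  rot[14] = degg$eddegdbdfagcge
  rot[15] = egg$eddegdbdfagcged
  rot[16] = gg$eddegdbdfagcgede
  rot[17] = g$eddegdbdfagcgedeg
  rot[18] = $eddegdbdfagcgedegg
Sorted (with $ < everything):
  sorted[0] = $eddegdbdfagcgedegg  (last char: 'g')
  sorted[1] = agcgedegg$eddegdbdf  (last char: 'f')
  sorted[2] = bdfagcgedegg$eddegd  (last char: 'd')
  sorted[3] = cgedegg$eddegdbdfag  (last char: 'g')
  sorted[4] = dbdfagcgedegg$eddeg  (last char: 'g')
  sorted[5] = ddegdbdfagcgedegg$e  (last char: 'e')
  sorted[6] = degdbdfagcgedegg$ed  (last char: 'd')
  sorted[7] = degg$eddegdbdfagcge  (last char: 'e')
  sorted[8] = dfagcgedegg$eddegdb  (last char: 'b')
  sorted[9] = eddegdbdfagcgedegg$  (last char: '$')
  sorted[10] = edegg$eddegdbdfagcg  (last char: 'g')
  sorted[11] = egdbdfagcgedegg$edd  (last char: 'd')
  sorted[12] = egg$eddegdbdfagcged  (last char: 'd')
  sorted[13] = fagcgedegg$eddegdbd  (last char: 'd')
  sorted[14] = g$eddegdbdfagcgedeg  (last char: 'g')
  sorted[15] = gcgedegg$eddegdbdfa  (last char: 'a')
  sorted[16] = gdbdfagcgedegg$edde  (last char: 'e')
  sorted[17] = gedegg$eddegdbdfagc  (last char: 'c')
  sorted[18] = gg$eddegdbdfagcgede  (last char: 'e')
Last column: gfdggedeb$gdddgaece
Original string S is at sorted index 9

Answer: gfdggedeb$gdddgaece
9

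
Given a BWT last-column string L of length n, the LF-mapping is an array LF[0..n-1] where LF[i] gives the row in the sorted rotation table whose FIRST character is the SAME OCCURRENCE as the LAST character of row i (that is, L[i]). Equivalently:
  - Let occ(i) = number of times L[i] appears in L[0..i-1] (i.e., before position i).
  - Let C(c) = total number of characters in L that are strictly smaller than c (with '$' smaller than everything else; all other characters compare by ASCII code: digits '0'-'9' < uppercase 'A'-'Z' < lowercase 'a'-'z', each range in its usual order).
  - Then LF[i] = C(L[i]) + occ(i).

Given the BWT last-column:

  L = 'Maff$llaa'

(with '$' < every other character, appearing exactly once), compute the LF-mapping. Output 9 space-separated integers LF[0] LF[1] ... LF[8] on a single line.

Answer: 1 2 5 6 0 7 8 3 4

Derivation:
Char counts: '$':1, 'M':1, 'a':3, 'f':2, 'l':2
C (first-col start): C('$')=0, C('M')=1, C('a')=2, C('f')=5, C('l')=7
L[0]='M': occ=0, LF[0]=C('M')+0=1+0=1
L[1]='a': occ=0, LF[1]=C('a')+0=2+0=2
L[2]='f': occ=0, LF[2]=C('f')+0=5+0=5
L[3]='f': occ=1, LF[3]=C('f')+1=5+1=6
L[4]='$': occ=0, LF[4]=C('$')+0=0+0=0
L[5]='l': occ=0, LF[5]=C('l')+0=7+0=7
L[6]='l': occ=1, LF[6]=C('l')+1=7+1=8
L[7]='a': occ=1, LF[7]=C('a')+1=2+1=3
L[8]='a': occ=2, LF[8]=C('a')+2=2+2=4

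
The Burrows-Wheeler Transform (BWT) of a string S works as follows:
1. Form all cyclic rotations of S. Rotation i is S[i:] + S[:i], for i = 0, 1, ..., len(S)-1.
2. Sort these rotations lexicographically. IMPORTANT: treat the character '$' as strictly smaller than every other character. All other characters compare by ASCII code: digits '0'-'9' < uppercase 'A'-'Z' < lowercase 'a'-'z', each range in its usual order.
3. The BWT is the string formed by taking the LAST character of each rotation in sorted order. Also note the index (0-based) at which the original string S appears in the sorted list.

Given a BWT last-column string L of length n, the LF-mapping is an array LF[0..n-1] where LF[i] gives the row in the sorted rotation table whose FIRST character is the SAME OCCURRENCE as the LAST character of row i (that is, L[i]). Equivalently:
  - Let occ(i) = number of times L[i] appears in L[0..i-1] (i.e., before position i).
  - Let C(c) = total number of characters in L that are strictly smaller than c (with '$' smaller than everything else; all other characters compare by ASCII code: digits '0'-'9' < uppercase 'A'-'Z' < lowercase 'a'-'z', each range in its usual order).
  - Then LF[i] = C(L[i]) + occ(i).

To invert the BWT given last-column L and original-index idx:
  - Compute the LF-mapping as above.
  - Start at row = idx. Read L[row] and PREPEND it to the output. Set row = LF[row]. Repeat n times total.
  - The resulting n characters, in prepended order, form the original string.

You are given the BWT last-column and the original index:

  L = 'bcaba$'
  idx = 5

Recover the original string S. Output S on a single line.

LF mapping: 3 5 1 4 2 0
Walk LF starting at row 5, prepending L[row]:
  step 1: row=5, L[5]='$', prepend. Next row=LF[5]=0
  step 2: row=0, L[0]='b', prepend. Next row=LF[0]=3
  step 3: row=3, L[3]='b', prepend. Next row=LF[3]=4
  step 4: row=4, L[4]='a', prepend. Next row=LF[4]=2
  step 5: row=2, L[2]='a', prepend. Next row=LF[2]=1
  step 6: row=1, L[1]='c', prepend. Next row=LF[1]=5
Reversed output: caabb$

Answer: caabb$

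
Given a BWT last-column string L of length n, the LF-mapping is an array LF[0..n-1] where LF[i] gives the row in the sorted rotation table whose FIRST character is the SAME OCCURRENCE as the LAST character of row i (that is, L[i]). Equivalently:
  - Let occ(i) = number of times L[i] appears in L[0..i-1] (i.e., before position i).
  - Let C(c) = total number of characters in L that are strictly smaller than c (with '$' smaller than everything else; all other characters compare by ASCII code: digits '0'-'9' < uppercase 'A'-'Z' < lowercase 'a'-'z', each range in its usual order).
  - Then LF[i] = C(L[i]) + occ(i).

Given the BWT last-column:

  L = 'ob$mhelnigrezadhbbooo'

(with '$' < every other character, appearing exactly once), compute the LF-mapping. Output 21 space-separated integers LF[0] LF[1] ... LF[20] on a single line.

Char counts: '$':1, 'a':1, 'b':3, 'd':1, 'e':2, 'g':1, 'h':2, 'i':1, 'l':1, 'm':1, 'n':1, 'o':4, 'r':1, 'z':1
C (first-col start): C('$')=0, C('a')=1, C('b')=2, C('d')=5, C('e')=6, C('g')=8, C('h')=9, C('i')=11, C('l')=12, C('m')=13, C('n')=14, C('o')=15, C('r')=19, C('z')=20
L[0]='o': occ=0, LF[0]=C('o')+0=15+0=15
L[1]='b': occ=0, LF[1]=C('b')+0=2+0=2
L[2]='$': occ=0, LF[2]=C('$')+0=0+0=0
L[3]='m': occ=0, LF[3]=C('m')+0=13+0=13
L[4]='h': occ=0, LF[4]=C('h')+0=9+0=9
L[5]='e': occ=0, LF[5]=C('e')+0=6+0=6
L[6]='l': occ=0, LF[6]=C('l')+0=12+0=12
L[7]='n': occ=0, LF[7]=C('n')+0=14+0=14
L[8]='i': occ=0, LF[8]=C('i')+0=11+0=11
L[9]='g': occ=0, LF[9]=C('g')+0=8+0=8
L[10]='r': occ=0, LF[10]=C('r')+0=19+0=19
L[11]='e': occ=1, LF[11]=C('e')+1=6+1=7
L[12]='z': occ=0, LF[12]=C('z')+0=20+0=20
L[13]='a': occ=0, LF[13]=C('a')+0=1+0=1
L[14]='d': occ=0, LF[14]=C('d')+0=5+0=5
L[15]='h': occ=1, LF[15]=C('h')+1=9+1=10
L[16]='b': occ=1, LF[16]=C('b')+1=2+1=3
L[17]='b': occ=2, LF[17]=C('b')+2=2+2=4
L[18]='o': occ=1, LF[18]=C('o')+1=15+1=16
L[19]='o': occ=2, LF[19]=C('o')+2=15+2=17
L[20]='o': occ=3, LF[20]=C('o')+3=15+3=18

Answer: 15 2 0 13 9 6 12 14 11 8 19 7 20 1 5 10 3 4 16 17 18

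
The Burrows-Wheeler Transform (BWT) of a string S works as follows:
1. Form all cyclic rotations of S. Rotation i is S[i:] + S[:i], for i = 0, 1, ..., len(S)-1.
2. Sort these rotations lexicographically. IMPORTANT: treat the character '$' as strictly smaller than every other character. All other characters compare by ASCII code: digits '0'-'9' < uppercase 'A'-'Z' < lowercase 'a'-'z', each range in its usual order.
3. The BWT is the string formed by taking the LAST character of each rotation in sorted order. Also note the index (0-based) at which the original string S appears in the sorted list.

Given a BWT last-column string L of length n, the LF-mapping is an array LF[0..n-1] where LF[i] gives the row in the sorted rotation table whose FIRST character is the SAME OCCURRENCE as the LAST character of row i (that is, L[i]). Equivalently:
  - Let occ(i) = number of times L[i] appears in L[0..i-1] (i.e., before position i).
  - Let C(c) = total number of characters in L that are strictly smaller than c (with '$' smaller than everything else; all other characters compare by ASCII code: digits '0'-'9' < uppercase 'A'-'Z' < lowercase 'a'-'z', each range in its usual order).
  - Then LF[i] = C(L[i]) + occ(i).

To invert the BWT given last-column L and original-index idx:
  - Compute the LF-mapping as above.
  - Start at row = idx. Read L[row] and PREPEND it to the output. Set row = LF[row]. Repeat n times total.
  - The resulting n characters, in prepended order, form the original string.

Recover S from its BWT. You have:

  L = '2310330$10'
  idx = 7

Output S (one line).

Answer: 300313102$

Derivation:
LF mapping: 6 7 4 1 8 9 2 0 5 3
Walk LF starting at row 7, prepending L[row]:
  step 1: row=7, L[7]='$', prepend. Next row=LF[7]=0
  step 2: row=0, L[0]='2', prepend. Next row=LF[0]=6
  step 3: row=6, L[6]='0', prepend. Next row=LF[6]=2
  step 4: row=2, L[2]='1', prepend. Next row=LF[2]=4
  step 5: row=4, L[4]='3', prepend. Next row=LF[4]=8
  step 6: row=8, L[8]='1', prepend. Next row=LF[8]=5
  step 7: row=5, L[5]='3', prepend. Next row=LF[5]=9
  step 8: row=9, L[9]='0', prepend. Next row=LF[9]=3
  step 9: row=3, L[3]='0', prepend. Next row=LF[3]=1
  step 10: row=1, L[1]='3', prepend. Next row=LF[1]=7
Reversed output: 300313102$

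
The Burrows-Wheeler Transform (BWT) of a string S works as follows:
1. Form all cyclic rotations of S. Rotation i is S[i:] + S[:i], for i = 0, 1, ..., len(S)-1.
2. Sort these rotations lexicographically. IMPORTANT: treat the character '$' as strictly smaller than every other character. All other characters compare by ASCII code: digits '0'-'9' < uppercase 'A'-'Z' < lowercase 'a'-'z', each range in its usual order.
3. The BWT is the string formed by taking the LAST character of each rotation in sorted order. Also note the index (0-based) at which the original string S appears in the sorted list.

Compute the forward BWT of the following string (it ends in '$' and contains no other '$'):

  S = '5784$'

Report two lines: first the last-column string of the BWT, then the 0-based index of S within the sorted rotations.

All 5 rotations (rotation i = S[i:]+S[:i]):
  rot[0] = 5784$
  rot[1] = 784$5
  rot[2] = 84$57
  rot[3] = 4$578
  rot[4] = $5784
Sorted (with $ < everything):
  sorted[0] = $5784  (last char: '4')
  sorted[1] = 4$578  (last char: '8')
  sorted[2] = 5784$  (last char: '$')
  sorted[3] = 784$5  (last char: '5')
  sorted[4] = 84$57  (last char: '7')
Last column: 48$57
Original string S is at sorted index 2

Answer: 48$57
2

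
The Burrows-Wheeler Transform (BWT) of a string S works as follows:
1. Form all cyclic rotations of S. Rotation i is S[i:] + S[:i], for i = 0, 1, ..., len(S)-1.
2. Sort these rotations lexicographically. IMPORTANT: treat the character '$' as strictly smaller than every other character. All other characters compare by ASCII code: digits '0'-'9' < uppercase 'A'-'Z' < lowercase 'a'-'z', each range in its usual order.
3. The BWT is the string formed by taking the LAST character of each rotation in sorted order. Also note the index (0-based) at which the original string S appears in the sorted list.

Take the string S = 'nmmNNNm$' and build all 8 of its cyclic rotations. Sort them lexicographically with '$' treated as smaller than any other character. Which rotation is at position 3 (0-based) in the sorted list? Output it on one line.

Answer: Nm$nmmNN

Derivation:
All 8 rotations (rotation i = S[i:]+S[:i]):
  rot[0] = nmmNNNm$
  rot[1] = mmNNNm$n
  rot[2] = mNNNm$nm
  rot[3] = NNNm$nmm
  rot[4] = NNm$nmmN
  rot[5] = Nm$nmmNN
  rot[6] = m$nmmNNN
  rot[7] = $nmmNNNm
Sorted (with $ < everything):
  sorted[0] = $nmmNNNm
  sorted[1] = NNNm$nmm
  sorted[2] = NNm$nmmN
  sorted[3] = Nm$nmmNN
  sorted[4] = m$nmmNNN
  sorted[5] = mNNNm$nm
  sorted[6] = mmNNNm$n
  sorted[7] = nmmNNNm$
sorted[3] = Nm$nmmNN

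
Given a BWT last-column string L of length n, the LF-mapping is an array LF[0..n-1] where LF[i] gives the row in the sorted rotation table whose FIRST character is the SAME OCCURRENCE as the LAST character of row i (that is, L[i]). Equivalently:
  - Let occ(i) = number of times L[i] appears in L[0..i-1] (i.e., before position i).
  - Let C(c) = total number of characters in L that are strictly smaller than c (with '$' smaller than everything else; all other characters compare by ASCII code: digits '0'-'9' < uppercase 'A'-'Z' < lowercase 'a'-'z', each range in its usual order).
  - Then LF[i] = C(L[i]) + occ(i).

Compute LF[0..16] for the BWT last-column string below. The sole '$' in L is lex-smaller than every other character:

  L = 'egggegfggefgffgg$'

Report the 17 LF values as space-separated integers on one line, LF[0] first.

Char counts: '$':1, 'e':3, 'f':4, 'g':9
C (first-col start): C('$')=0, C('e')=1, C('f')=4, C('g')=8
L[0]='e': occ=0, LF[0]=C('e')+0=1+0=1
L[1]='g': occ=0, LF[1]=C('g')+0=8+0=8
L[2]='g': occ=1, LF[2]=C('g')+1=8+1=9
L[3]='g': occ=2, LF[3]=C('g')+2=8+2=10
L[4]='e': occ=1, LF[4]=C('e')+1=1+1=2
L[5]='g': occ=3, LF[5]=C('g')+3=8+3=11
L[6]='f': occ=0, LF[6]=C('f')+0=4+0=4
L[7]='g': occ=4, LF[7]=C('g')+4=8+4=12
L[8]='g': occ=5, LF[8]=C('g')+5=8+5=13
L[9]='e': occ=2, LF[9]=C('e')+2=1+2=3
L[10]='f': occ=1, LF[10]=C('f')+1=4+1=5
L[11]='g': occ=6, LF[11]=C('g')+6=8+6=14
L[12]='f': occ=2, LF[12]=C('f')+2=4+2=6
L[13]='f': occ=3, LF[13]=C('f')+3=4+3=7
L[14]='g': occ=7, LF[14]=C('g')+7=8+7=15
L[15]='g': occ=8, LF[15]=C('g')+8=8+8=16
L[16]='$': occ=0, LF[16]=C('$')+0=0+0=0

Answer: 1 8 9 10 2 11 4 12 13 3 5 14 6 7 15 16 0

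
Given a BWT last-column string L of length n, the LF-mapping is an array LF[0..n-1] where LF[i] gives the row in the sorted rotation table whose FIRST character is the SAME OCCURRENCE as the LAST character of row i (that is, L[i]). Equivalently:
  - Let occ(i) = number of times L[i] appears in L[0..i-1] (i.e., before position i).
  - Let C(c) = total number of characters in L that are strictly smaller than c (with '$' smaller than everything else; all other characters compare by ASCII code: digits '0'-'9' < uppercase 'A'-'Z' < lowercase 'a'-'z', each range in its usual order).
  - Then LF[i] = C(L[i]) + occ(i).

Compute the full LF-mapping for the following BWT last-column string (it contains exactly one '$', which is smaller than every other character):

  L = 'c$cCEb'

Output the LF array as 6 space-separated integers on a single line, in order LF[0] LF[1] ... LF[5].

Char counts: '$':1, 'C':1, 'E':1, 'b':1, 'c':2
C (first-col start): C('$')=0, C('C')=1, C('E')=2, C('b')=3, C('c')=4
L[0]='c': occ=0, LF[0]=C('c')+0=4+0=4
L[1]='$': occ=0, LF[1]=C('$')+0=0+0=0
L[2]='c': occ=1, LF[2]=C('c')+1=4+1=5
L[3]='C': occ=0, LF[3]=C('C')+0=1+0=1
L[4]='E': occ=0, LF[4]=C('E')+0=2+0=2
L[5]='b': occ=0, LF[5]=C('b')+0=3+0=3

Answer: 4 0 5 1 2 3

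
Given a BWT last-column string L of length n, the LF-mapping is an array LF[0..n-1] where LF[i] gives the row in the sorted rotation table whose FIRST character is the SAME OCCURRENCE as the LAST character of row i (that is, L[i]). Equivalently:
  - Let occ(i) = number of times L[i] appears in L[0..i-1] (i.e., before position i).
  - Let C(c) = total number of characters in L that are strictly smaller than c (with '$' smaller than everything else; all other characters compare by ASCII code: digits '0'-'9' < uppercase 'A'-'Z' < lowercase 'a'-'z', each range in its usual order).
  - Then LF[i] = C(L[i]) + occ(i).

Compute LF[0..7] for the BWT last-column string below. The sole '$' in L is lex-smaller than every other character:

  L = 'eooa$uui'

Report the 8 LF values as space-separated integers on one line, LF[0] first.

Char counts: '$':1, 'a':1, 'e':1, 'i':1, 'o':2, 'u':2
C (first-col start): C('$')=0, C('a')=1, C('e')=2, C('i')=3, C('o')=4, C('u')=6
L[0]='e': occ=0, LF[0]=C('e')+0=2+0=2
L[1]='o': occ=0, LF[1]=C('o')+0=4+0=4
L[2]='o': occ=1, LF[2]=C('o')+1=4+1=5
L[3]='a': occ=0, LF[3]=C('a')+0=1+0=1
L[4]='$': occ=0, LF[4]=C('$')+0=0+0=0
L[5]='u': occ=0, LF[5]=C('u')+0=6+0=6
L[6]='u': occ=1, LF[6]=C('u')+1=6+1=7
L[7]='i': occ=0, LF[7]=C('i')+0=3+0=3

Answer: 2 4 5 1 0 6 7 3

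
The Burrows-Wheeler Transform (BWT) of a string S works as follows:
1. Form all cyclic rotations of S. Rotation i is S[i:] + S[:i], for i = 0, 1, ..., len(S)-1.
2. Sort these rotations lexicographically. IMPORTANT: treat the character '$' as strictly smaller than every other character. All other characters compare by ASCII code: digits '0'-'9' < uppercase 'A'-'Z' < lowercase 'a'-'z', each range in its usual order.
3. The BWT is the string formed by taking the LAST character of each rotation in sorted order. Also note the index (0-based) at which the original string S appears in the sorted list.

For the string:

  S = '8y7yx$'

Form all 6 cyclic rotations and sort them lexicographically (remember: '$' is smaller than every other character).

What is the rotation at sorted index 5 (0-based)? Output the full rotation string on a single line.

All 6 rotations (rotation i = S[i:]+S[:i]):
  rot[0] = 8y7yx$
  rot[1] = y7yx$8
  rot[2] = 7yx$8y
  rot[3] = yx$8y7
  rot[4] = x$8y7y
  rot[5] = $8y7yx
Sorted (with $ < everything):
  sorted[0] = $8y7yx
  sorted[1] = 7yx$8y
  sorted[2] = 8y7yx$
  sorted[3] = x$8y7y
  sorted[4] = y7yx$8
  sorted[5] = yx$8y7
sorted[5] = yx$8y7

Answer: yx$8y7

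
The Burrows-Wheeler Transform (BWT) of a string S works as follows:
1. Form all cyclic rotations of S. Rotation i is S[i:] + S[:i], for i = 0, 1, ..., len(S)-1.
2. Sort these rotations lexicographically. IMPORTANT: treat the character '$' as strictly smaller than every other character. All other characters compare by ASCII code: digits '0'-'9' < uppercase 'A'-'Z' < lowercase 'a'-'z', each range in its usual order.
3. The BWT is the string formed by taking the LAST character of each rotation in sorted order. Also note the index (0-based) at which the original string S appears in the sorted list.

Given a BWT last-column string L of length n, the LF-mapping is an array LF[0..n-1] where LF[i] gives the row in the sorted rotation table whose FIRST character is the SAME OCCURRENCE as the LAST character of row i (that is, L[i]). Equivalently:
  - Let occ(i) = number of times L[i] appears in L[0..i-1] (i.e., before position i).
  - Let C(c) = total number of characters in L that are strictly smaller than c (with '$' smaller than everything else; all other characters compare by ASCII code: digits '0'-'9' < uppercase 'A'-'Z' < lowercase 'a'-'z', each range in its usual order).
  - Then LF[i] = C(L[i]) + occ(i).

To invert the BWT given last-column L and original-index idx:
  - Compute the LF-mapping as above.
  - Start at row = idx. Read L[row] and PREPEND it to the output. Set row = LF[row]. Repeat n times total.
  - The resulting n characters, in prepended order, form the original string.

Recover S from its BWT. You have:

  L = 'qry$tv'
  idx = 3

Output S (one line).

LF mapping: 1 2 5 0 3 4
Walk LF starting at row 3, prepending L[row]:
  step 1: row=3, L[3]='$', prepend. Next row=LF[3]=0
  step 2: row=0, L[0]='q', prepend. Next row=LF[0]=1
  step 3: row=1, L[1]='r', prepend. Next row=LF[1]=2
  step 4: row=2, L[2]='y', prepend. Next row=LF[2]=5
  step 5: row=5, L[5]='v', prepend. Next row=LF[5]=4
  step 6: row=4, L[4]='t', prepend. Next row=LF[4]=3
Reversed output: tvyrq$

Answer: tvyrq$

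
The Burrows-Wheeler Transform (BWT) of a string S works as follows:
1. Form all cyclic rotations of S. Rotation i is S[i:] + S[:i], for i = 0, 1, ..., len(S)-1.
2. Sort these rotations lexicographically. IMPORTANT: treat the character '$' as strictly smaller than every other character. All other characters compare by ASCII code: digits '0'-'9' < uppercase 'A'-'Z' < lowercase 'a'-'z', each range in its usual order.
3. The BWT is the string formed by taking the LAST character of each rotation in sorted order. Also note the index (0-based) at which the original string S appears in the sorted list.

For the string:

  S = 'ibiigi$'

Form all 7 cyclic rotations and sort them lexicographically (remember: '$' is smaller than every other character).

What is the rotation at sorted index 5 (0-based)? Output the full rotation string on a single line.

Answer: igi$ibi

Derivation:
All 7 rotations (rotation i = S[i:]+S[:i]):
  rot[0] = ibiigi$
  rot[1] = biigi$i
  rot[2] = iigi$ib
  rot[3] = igi$ibi
  rot[4] = gi$ibii
  rot[5] = i$ibiig
  rot[6] = $ibiigi
Sorted (with $ < everything):
  sorted[0] = $ibiigi
  sorted[1] = biigi$i
  sorted[2] = gi$ibii
  sorted[3] = i$ibiig
  sorted[4] = ibiigi$
  sorted[5] = igi$ibi
  sorted[6] = iigi$ib
sorted[5] = igi$ibi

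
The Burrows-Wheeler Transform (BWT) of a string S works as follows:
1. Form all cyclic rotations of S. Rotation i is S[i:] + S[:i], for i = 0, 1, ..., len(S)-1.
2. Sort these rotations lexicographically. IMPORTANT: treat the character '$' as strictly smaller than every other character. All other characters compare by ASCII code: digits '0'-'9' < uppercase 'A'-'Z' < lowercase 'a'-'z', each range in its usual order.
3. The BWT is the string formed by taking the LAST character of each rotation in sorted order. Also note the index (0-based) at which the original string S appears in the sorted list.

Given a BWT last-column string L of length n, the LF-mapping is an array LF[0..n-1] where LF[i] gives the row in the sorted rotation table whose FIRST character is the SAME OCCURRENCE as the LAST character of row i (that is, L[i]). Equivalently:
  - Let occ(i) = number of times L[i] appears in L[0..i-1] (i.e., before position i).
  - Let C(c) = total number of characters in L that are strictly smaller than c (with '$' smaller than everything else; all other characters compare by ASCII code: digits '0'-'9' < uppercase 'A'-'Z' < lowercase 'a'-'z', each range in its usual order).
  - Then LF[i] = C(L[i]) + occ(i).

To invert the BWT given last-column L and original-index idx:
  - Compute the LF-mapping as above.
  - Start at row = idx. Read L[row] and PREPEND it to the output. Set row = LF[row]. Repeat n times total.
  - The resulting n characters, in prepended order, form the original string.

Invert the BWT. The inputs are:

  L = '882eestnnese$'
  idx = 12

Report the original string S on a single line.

Answer: tennessee828$

Derivation:
LF mapping: 2 3 1 4 5 10 12 8 9 6 11 7 0
Walk LF starting at row 12, prepending L[row]:
  step 1: row=12, L[12]='$', prepend. Next row=LF[12]=0
  step 2: row=0, L[0]='8', prepend. Next row=LF[0]=2
  step 3: row=2, L[2]='2', prepend. Next row=LF[2]=1
  step 4: row=1, L[1]='8', prepend. Next row=LF[1]=3
  step 5: row=3, L[3]='e', prepend. Next row=LF[3]=4
  step 6: row=4, L[4]='e', prepend. Next row=LF[4]=5
  step 7: row=5, L[5]='s', prepend. Next row=LF[5]=10
  step 8: row=10, L[10]='s', prepend. Next row=LF[10]=11
  step 9: row=11, L[11]='e', prepend. Next row=LF[11]=7
  step 10: row=7, L[7]='n', prepend. Next row=LF[7]=8
  step 11: row=8, L[8]='n', prepend. Next row=LF[8]=9
  step 12: row=9, L[9]='e', prepend. Next row=LF[9]=6
  step 13: row=6, L[6]='t', prepend. Next row=LF[6]=12
Reversed output: tennessee828$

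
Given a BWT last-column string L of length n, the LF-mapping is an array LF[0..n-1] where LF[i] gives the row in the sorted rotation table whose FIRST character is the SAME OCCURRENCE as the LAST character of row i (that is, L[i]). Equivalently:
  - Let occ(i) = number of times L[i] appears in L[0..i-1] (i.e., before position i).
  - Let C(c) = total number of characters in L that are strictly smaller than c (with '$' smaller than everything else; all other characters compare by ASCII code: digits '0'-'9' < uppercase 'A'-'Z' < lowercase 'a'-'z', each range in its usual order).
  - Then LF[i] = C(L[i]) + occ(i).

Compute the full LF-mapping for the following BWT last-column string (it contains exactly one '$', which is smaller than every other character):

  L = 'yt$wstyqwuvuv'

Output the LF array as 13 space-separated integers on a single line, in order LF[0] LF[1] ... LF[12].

Answer: 11 3 0 9 2 4 12 1 10 5 7 6 8

Derivation:
Char counts: '$':1, 'q':1, 's':1, 't':2, 'u':2, 'v':2, 'w':2, 'y':2
C (first-col start): C('$')=0, C('q')=1, C('s')=2, C('t')=3, C('u')=5, C('v')=7, C('w')=9, C('y')=11
L[0]='y': occ=0, LF[0]=C('y')+0=11+0=11
L[1]='t': occ=0, LF[1]=C('t')+0=3+0=3
L[2]='$': occ=0, LF[2]=C('$')+0=0+0=0
L[3]='w': occ=0, LF[3]=C('w')+0=9+0=9
L[4]='s': occ=0, LF[4]=C('s')+0=2+0=2
L[5]='t': occ=1, LF[5]=C('t')+1=3+1=4
L[6]='y': occ=1, LF[6]=C('y')+1=11+1=12
L[7]='q': occ=0, LF[7]=C('q')+0=1+0=1
L[8]='w': occ=1, LF[8]=C('w')+1=9+1=10
L[9]='u': occ=0, LF[9]=C('u')+0=5+0=5
L[10]='v': occ=0, LF[10]=C('v')+0=7+0=7
L[11]='u': occ=1, LF[11]=C('u')+1=5+1=6
L[12]='v': occ=1, LF[12]=C('v')+1=7+1=8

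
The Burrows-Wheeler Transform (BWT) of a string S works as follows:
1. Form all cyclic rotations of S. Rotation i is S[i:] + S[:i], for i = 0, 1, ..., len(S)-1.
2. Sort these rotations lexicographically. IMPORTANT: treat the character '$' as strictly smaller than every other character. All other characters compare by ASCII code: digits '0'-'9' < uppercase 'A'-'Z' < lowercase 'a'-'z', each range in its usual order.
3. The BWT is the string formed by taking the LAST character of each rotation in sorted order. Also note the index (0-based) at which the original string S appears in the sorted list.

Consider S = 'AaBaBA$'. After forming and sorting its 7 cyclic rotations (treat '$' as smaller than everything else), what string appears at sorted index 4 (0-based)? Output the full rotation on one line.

All 7 rotations (rotation i = S[i:]+S[:i]):
  rot[0] = AaBaBA$
  rot[1] = aBaBA$A
  rot[2] = BaBA$Aa
  rot[3] = aBA$AaB
  rot[4] = BA$AaBa
  rot[5] = A$AaBaB
  rot[6] = $AaBaBA
Sorted (with $ < everything):
  sorted[0] = $AaBaBA
  sorted[1] = A$AaBaB
  sorted[2] = AaBaBA$
  sorted[3] = BA$AaBa
  sorted[4] = BaBA$Aa
  sorted[5] = aBA$AaB
  sorted[6] = aBaBA$A
sorted[4] = BaBA$Aa

Answer: BaBA$Aa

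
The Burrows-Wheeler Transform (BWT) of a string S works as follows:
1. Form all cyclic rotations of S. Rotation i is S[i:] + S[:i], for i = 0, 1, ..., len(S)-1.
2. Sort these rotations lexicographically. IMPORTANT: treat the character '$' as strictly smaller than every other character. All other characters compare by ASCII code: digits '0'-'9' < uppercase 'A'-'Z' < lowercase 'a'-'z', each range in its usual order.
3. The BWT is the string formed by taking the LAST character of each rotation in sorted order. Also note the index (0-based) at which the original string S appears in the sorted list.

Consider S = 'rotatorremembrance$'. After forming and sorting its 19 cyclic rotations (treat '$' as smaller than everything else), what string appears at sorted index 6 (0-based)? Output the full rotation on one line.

Answer: embrance$rotatorrem

Derivation:
All 19 rotations (rotation i = S[i:]+S[:i]):
  rot[0] = rotatorremembrance$
  rot[1] = otatorremembrance$r
  rot[2] = tatorremembrance$ro
  rot[3] = atorremembrance$rot
  rot[4] = torremembrance$rota
  rot[5] = orremembrance$rotat
  rot[6] = rremembrance$rotato
  rot[7] = remembrance$rotator
  rot[8] = emembrance$rotatorr
  rot[9] = membrance$rotatorre
  rot[10] = embrance$rotatorrem
  rot[11] = mbrance$rotatorreme
  rot[12] = brance$rotatorremem
  rot[13] = rance$rotatorrememb
  rot[14] = ance$rotatorremembr
  rot[15] = nce$rotatorremembra
  rot[16] = ce$rotatorremembran
  rot[17] = e$rotatorremembranc
  rot[18] = $rotatorremembrance
Sorted (with $ < everything):
  sorted[0] = $rotatorremembrance
  sorted[1] = ance$rotatorremembr
  sorted[2] = atorremembrance$rot
  sorted[3] = brance$rotatorremem
  sorted[4] = ce$rotatorremembran
  sorted[5] = e$rotatorremembranc
  sorted[6] = embrance$rotatorrem
  sorted[7] = emembrance$rotatorr
  sorted[8] = mbrance$rotatorreme
  sorted[9] = membrance$rotatorre
  sorted[10] = nce$rotatorremembra
  sorted[11] = orremembrance$rotat
  sorted[12] = otatorremembrance$r
  sorted[13] = rance$rotatorrememb
  sorted[14] = remembrance$rotator
  sorted[15] = rotatorremembrance$
  sorted[16] = rremembrance$rotato
  sorted[17] = tatorremembrance$ro
  sorted[18] = torremembrance$rota
sorted[6] = embrance$rotatorrem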